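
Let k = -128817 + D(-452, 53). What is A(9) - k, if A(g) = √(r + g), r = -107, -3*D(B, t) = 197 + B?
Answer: 128732 + 7*I*√2 ≈ 1.2873e+5 + 9.8995*I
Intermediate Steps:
D(B, t) = -197/3 - B/3 (D(B, t) = -(197 + B)/3 = -197/3 - B/3)
A(g) = √(-107 + g)
k = -128732 (k = -128817 + (-197/3 - ⅓*(-452)) = -128817 + (-197/3 + 452/3) = -128817 + 85 = -128732)
A(9) - k = √(-107 + 9) - 1*(-128732) = √(-98) + 128732 = 7*I*√2 + 128732 = 128732 + 7*I*√2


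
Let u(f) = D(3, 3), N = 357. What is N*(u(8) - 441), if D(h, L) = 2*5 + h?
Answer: -152796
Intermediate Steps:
D(h, L) = 10 + h
u(f) = 13 (u(f) = 10 + 3 = 13)
N*(u(8) - 441) = 357*(13 - 441) = 357*(-428) = -152796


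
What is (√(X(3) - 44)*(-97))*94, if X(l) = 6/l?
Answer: -9118*I*√42 ≈ -59091.0*I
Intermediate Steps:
(√(X(3) - 44)*(-97))*94 = (√(6/3 - 44)*(-97))*94 = (√(6*(⅓) - 44)*(-97))*94 = (√(2 - 44)*(-97))*94 = (√(-42)*(-97))*94 = ((I*√42)*(-97))*94 = -97*I*√42*94 = -9118*I*√42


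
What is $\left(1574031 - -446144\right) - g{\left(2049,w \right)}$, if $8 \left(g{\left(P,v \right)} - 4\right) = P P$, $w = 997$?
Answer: $\frac{11962967}{8} \approx 1.4954 \cdot 10^{6}$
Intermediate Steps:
$g{\left(P,v \right)} = 4 + \frac{P^{2}}{8}$ ($g{\left(P,v \right)} = 4 + \frac{P P}{8} = 4 + \frac{P^{2}}{8}$)
$\left(1574031 - -446144\right) - g{\left(2049,w \right)} = \left(1574031 - -446144\right) - \left(4 + \frac{2049^{2}}{8}\right) = \left(1574031 + 446144\right) - \left(4 + \frac{1}{8} \cdot 4198401\right) = 2020175 - \left(4 + \frac{4198401}{8}\right) = 2020175 - \frac{4198433}{8} = \frac{11962967}{8}$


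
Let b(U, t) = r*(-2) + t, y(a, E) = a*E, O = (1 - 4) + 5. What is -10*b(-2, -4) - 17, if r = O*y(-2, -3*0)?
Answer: 23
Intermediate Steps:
O = 2 (O = -3 + 5 = 2)
y(a, E) = E*a
r = 0 (r = 2*(-3*0*(-2)) = 2*(0*(-2)) = 2*0 = 0)
b(U, t) = t (b(U, t) = 0*(-2) + t = 0 + t = t)
-10*b(-2, -4) - 17 = -10*(-4) - 17 = 40 - 17 = 23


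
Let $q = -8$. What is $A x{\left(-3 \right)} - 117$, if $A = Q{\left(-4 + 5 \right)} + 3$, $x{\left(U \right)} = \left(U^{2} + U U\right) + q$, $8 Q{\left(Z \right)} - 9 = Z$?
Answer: $- \frac{149}{2} \approx -74.5$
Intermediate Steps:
$Q{\left(Z \right)} = \frac{9}{8} + \frac{Z}{8}$
$x{\left(U \right)} = -8 + 2 U^{2}$ ($x{\left(U \right)} = \left(U^{2} + U U\right) - 8 = \left(U^{2} + U^{2}\right) - 8 = 2 U^{2} - 8 = -8 + 2 U^{2}$)
$A = \frac{17}{4}$ ($A = \left(\frac{9}{8} + \frac{-4 + 5}{8}\right) + 3 = \left(\frac{9}{8} + \frac{1}{8} \cdot 1\right) + 3 = \left(\frac{9}{8} + \frac{1}{8}\right) + 3 = \frac{5}{4} + 3 = \frac{17}{4} \approx 4.25$)
$A x{\left(-3 \right)} - 117 = \frac{17 \left(-8 + 2 \left(-3\right)^{2}\right)}{4} - 117 = \frac{17 \left(-8 + 2 \cdot 9\right)}{4} - 117 = \frac{17 \left(-8 + 18\right)}{4} - 117 = \frac{17}{4} \cdot 10 - 117 = \frac{85}{2} - 117 = - \frac{149}{2}$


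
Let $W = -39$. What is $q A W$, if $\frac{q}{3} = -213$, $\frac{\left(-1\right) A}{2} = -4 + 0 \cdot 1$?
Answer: $199368$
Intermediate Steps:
$A = 8$ ($A = - 2 \left(-4 + 0 \cdot 1\right) = - 2 \left(-4 + 0\right) = \left(-2\right) \left(-4\right) = 8$)
$q = -639$ ($q = 3 \left(-213\right) = -639$)
$q A W = \left(-639\right) 8 \left(-39\right) = \left(-5112\right) \left(-39\right) = 199368$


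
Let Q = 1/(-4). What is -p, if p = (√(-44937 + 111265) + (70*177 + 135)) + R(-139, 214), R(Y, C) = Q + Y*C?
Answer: 68885/4 - 2*√16582 ≈ 16964.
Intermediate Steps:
Q = -¼ ≈ -0.25000
R(Y, C) = -¼ + C*Y (R(Y, C) = -¼ + Y*C = -¼ + C*Y)
p = -68885/4 + 2*√16582 (p = (√(-44937 + 111265) + (70*177 + 135)) + (-¼ + 214*(-139)) = (√66328 + (12390 + 135)) + (-¼ - 29746) = (2*√16582 + 12525) - 118985/4 = (12525 + 2*√16582) - 118985/4 = -68885/4 + 2*√16582 ≈ -16964.)
-p = -(-68885/4 + 2*√16582) = 68885/4 - 2*√16582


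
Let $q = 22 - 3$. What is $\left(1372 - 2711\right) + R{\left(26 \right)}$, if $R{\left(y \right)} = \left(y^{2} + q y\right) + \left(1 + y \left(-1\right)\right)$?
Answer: $-194$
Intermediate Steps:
$q = 19$ ($q = 22 - 3 = 19$)
$R{\left(y \right)} = 1 + y^{2} + 18 y$ ($R{\left(y \right)} = \left(y^{2} + 19 y\right) + \left(1 + y \left(-1\right)\right) = \left(y^{2} + 19 y\right) - \left(-1 + y\right) = 1 + y^{2} + 18 y$)
$\left(1372 - 2711\right) + R{\left(26 \right)} = \left(1372 - 2711\right) + \left(1 + 26^{2} + 18 \cdot 26\right) = -1339 + \left(1 + 676 + 468\right) = -1339 + 1145 = -194$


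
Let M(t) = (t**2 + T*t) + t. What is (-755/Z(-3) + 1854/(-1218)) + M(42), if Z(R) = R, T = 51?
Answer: 2556670/609 ≈ 4198.1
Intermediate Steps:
M(t) = t**2 + 52*t (M(t) = (t**2 + 51*t) + t = t**2 + 52*t)
(-755/Z(-3) + 1854/(-1218)) + M(42) = (-755/(-3) + 1854/(-1218)) + 42*(52 + 42) = (-755*(-1/3) + 1854*(-1/1218)) + 42*94 = (755/3 - 309/203) + 3948 = 152338/609 + 3948 = 2556670/609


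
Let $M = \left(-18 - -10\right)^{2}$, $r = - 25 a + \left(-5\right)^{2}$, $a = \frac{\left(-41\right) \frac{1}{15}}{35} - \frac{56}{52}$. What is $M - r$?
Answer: $\frac{2764}{273} \approx 10.125$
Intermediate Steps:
$a = - \frac{7883}{6825}$ ($a = \left(-41\right) \frac{1}{15} \cdot \frac{1}{35} - \frac{14}{13} = \left(- \frac{41}{15}\right) \frac{1}{35} - \frac{14}{13} = - \frac{41}{525} - \frac{14}{13} = - \frac{7883}{6825} \approx -1.155$)
$r = \frac{14708}{273}$ ($r = \left(-25\right) \left(- \frac{7883}{6825}\right) + \left(-5\right)^{2} = \frac{7883}{273} + 25 = \frac{14708}{273} \approx 53.875$)
$M = 64$ ($M = \left(-18 + 10\right)^{2} = \left(-8\right)^{2} = 64$)
$M - r = 64 - \frac{14708}{273} = \frac{2764}{273}$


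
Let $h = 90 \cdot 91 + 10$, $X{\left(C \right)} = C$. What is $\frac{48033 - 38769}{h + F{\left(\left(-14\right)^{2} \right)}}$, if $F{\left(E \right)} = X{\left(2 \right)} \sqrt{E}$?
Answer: $\frac{2316}{2057} \approx 1.1259$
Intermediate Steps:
$F{\left(E \right)} = 2 \sqrt{E}$
$h = 8200$ ($h = 8190 + 10 = 8200$)
$\frac{48033 - 38769}{h + F{\left(\left(-14\right)^{2} \right)}} = \frac{48033 - 38769}{8200 + 2 \sqrt{\left(-14\right)^{2}}} = \frac{48033 - 38769}{8200 + 2 \sqrt{196}} = \frac{48033 - 38769}{8200 + 2 \cdot 14} = \frac{9264}{8200 + 28} = \frac{9264}{8228} = 9264 \cdot \frac{1}{8228} = \frac{2316}{2057}$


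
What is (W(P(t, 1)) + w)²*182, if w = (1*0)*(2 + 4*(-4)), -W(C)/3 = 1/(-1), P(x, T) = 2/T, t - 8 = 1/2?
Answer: 1638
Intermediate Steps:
t = 17/2 (t = 8 + 1/2 = 8 + ½ = 17/2 ≈ 8.5000)
W(C) = 3 (W(C) = -3/(-1) = -3*(-1) = 3)
w = 0 (w = 0*(2 - 16) = 0*(-14) = 0)
(W(P(t, 1)) + w)²*182 = (3 + 0)²*182 = 3²*182 = 9*182 = 1638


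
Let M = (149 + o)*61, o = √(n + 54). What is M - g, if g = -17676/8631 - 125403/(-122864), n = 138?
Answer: 153006684669/16832368 + 488*√3 ≈ 9935.3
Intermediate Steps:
o = 8*√3 (o = √(138 + 54) = √192 = 8*√3 ≈ 13.856)
M = 9089 + 488*√3 (M = (149 + 8*√3)*61 = 9089 + 488*√3 ≈ 9934.2)
g = -17291917/16832368 (g = -17676*1/8631 - 125403*(-1/122864) = -1964/959 + 125403/122864 = -17291917/16832368 ≈ -1.0273)
M - g = (9089 + 488*√3) - 1*(-17291917/16832368) = (9089 + 488*√3) + 17291917/16832368 = 153006684669/16832368 + 488*√3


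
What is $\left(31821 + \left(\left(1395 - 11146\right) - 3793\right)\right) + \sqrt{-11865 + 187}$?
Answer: $18277 + i \sqrt{11678} \approx 18277.0 + 108.06 i$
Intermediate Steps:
$\left(31821 + \left(\left(1395 - 11146\right) - 3793\right)\right) + \sqrt{-11865 + 187} = \left(31821 - 13544\right) + \sqrt{-11678} = \left(31821 - 13544\right) + i \sqrt{11678} = 18277 + i \sqrt{11678}$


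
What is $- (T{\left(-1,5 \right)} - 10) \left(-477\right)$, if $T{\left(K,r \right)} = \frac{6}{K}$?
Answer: $-7632$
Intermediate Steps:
$- (T{\left(-1,5 \right)} - 10) \left(-477\right) = - (\frac{6}{-1} - 10) \left(-477\right) = - (6 \left(-1\right) - 10) \left(-477\right) = - (-6 - 10) \left(-477\right) = \left(-1\right) \left(-16\right) \left(-477\right) = 16 \left(-477\right) = -7632$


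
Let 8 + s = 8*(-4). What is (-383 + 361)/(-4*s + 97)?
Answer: -22/257 ≈ -0.085603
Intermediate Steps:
s = -40 (s = -8 + 8*(-4) = -8 - 32 = -40)
(-383 + 361)/(-4*s + 97) = (-383 + 361)/(-4*(-40) + 97) = -22/(160 + 97) = -22/257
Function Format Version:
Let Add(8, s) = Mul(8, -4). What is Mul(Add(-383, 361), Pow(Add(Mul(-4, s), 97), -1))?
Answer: Rational(-22, 257) ≈ -0.085603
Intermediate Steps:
s = -40 (s = Add(-8, Mul(8, -4)) = Add(-8, -32) = -40)
Mul(Add(-383, 361), Pow(Add(Mul(-4, s), 97), -1)) = Mul(Add(-383, 361), Pow(Add(Mul(-4, -40), 97), -1)) = Mul(-22, Pow(Add(160, 97), -1)) = Mul(-22, Pow(257, -1)) = Mul(-22, Rational(1, 257)) = Rational(-22, 257)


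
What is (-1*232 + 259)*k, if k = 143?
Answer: 3861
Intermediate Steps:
(-1*232 + 259)*k = (-1*232 + 259)*143 = (-232 + 259)*143 = 27*143 = 3861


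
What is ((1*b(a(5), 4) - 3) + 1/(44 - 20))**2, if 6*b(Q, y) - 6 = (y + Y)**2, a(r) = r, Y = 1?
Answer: 2809/576 ≈ 4.8767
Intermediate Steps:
b(Q, y) = 1 + (1 + y)**2/6 (b(Q, y) = 1 + (y + 1)**2/6 = 1 + (1 + y)**2/6)
((1*b(a(5), 4) - 3) + 1/(44 - 20))**2 = ((1*(1 + (1 + 4)**2/6) - 3) + 1/(44 - 20))**2 = ((1*(1 + (1/6)*5**2) - 3) + 1/24)**2 = ((1*(1 + (1/6)*25) - 3) + 1/24)**2 = ((1*(1 + 25/6) - 3) + 1/24)**2 = ((1*(31/6) - 3) + 1/24)**2 = ((31/6 - 3) + 1/24)**2 = (13/6 + 1/24)**2 = (53/24)**2 = 2809/576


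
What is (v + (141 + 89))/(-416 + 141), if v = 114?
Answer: -344/275 ≈ -1.2509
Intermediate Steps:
(v + (141 + 89))/(-416 + 141) = (114 + (141 + 89))/(-416 + 141) = (114 + 230)/(-275) = 344*(-1/275) = -344/275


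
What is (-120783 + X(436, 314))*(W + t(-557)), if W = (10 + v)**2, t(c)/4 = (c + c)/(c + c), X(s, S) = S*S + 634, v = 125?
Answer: -392889637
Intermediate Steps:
X(s, S) = 634 + S**2 (X(s, S) = S**2 + 634 = 634 + S**2)
t(c) = 4 (t(c) = 4*((c + c)/(c + c)) = 4*((2*c)/((2*c))) = 4*((2*c)*(1/(2*c))) = 4*1 = 4)
W = 18225 (W = (10 + 125)**2 = 135**2 = 18225)
(-120783 + X(436, 314))*(W + t(-557)) = (-120783 + (634 + 314**2))*(18225 + 4) = (-120783 + (634 + 98596))*18229 = (-120783 + 99230)*18229 = -21553*18229 = -392889637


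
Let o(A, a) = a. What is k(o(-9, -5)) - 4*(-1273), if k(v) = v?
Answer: 5087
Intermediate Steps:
k(o(-9, -5)) - 4*(-1273) = -5 - 4*(-1273) = -5 + 5092 = 5087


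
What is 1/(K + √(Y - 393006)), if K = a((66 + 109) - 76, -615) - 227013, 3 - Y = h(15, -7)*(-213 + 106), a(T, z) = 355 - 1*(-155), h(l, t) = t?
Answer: -226503/51304002761 - 2*I*√98438/51304002761 ≈ -4.4149e-6 - 1.2231e-8*I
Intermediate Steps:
a(T, z) = 510 (a(T, z) = 355 + 155 = 510)
Y = -746 (Y = 3 - (-7)*(-213 + 106) = 3 - (-7)*(-107) = 3 - 1*749 = 3 - 749 = -746)
K = -226503 (K = 510 - 227013 = -226503)
1/(K + √(Y - 393006)) = 1/(-226503 + √(-746 - 393006)) = 1/(-226503 + √(-393752)) = 1/(-226503 + 2*I*√98438)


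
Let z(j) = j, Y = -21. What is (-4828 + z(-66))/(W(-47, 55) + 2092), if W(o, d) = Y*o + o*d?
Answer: -2447/247 ≈ -9.9069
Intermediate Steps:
W(o, d) = -21*o + d*o (W(o, d) = -21*o + o*d = -21*o + d*o)
(-4828 + z(-66))/(W(-47, 55) + 2092) = (-4828 - 66)/(-47*(-21 + 55) + 2092) = -4894/(-47*34 + 2092) = -4894/(-1598 + 2092) = -4894/494 = -4894*1/494 = -2447/247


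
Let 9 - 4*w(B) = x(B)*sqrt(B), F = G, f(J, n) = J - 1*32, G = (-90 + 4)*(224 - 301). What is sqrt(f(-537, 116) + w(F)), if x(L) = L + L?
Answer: sqrt(-2267 - 13244*sqrt(6622))/2 ≈ 519.62*I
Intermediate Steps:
G = 6622 (G = -86*(-77) = 6622)
x(L) = 2*L
f(J, n) = -32 + J (f(J, n) = J - 32 = -32 + J)
F = 6622
w(B) = 9/4 - B**(3/2)/2 (w(B) = 9/4 - 2*B*sqrt(B)/4 = 9/4 - B**(3/2)/2)
sqrt(f(-537, 116) + w(F)) = sqrt((-32 - 537) + (9/4 - 3311*sqrt(6622))) = sqrt(-569 + (9/4 - 3311*sqrt(6622))) = sqrt(-2267/4 - 3311*sqrt(6622))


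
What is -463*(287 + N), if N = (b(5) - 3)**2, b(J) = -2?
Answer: -144456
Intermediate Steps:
N = 25 (N = (-2 - 3)**2 = (-5)**2 = 25)
-463*(287 + N) = -463*(287 + 25) = -463*312 = -144456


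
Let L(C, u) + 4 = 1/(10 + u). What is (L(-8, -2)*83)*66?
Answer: -84909/4 ≈ -21227.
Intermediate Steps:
L(C, u) = -4 + 1/(10 + u)
(L(-8, -2)*83)*66 = (((-39 - 4*(-2))/(10 - 2))*83)*66 = (((-39 + 8)/8)*83)*66 = (((⅛)*(-31))*83)*66 = -31/8*83*66 = -2573/8*66 = -84909/4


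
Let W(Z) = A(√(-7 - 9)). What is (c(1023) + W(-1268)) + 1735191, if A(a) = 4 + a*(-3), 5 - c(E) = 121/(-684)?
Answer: 1186876921/684 - 12*I ≈ 1.7352e+6 - 12.0*I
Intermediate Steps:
c(E) = 3541/684 (c(E) = 5 - 121/(-684) = 5 - 121*(-1)/684 = 5 - 1*(-121/684) = 5 + 121/684 = 3541/684)
A(a) = 4 - 3*a
W(Z) = 4 - 12*I (W(Z) = 4 - 3*√(-7 - 9) = 4 - 12*I)
(c(1023) + W(-1268)) + 1735191 = (3541/684 + (4 - 12*I)) + 1735191 = (6277/684 - 12*I) + 1735191 = 1186876921/684 - 12*I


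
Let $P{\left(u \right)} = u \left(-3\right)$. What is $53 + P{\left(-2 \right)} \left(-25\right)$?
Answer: $-97$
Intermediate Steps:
$P{\left(u \right)} = - 3 u$
$53 + P{\left(-2 \right)} \left(-25\right) = 53 + \left(-3\right) \left(-2\right) \left(-25\right) = 53 + 6 \left(-25\right) = 53 - 150 = -97$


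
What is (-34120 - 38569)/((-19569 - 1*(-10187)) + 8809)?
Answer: 72689/573 ≈ 126.86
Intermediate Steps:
(-34120 - 38569)/((-19569 - 1*(-10187)) + 8809) = -72689/((-19569 + 10187) + 8809) = -72689/(-9382 + 8809) = -72689/(-573) = -72689*(-1/573) = 72689/573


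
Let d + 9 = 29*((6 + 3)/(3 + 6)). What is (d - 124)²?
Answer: 10816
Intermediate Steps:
d = 20 (d = -9 + 29*((6 + 3)/(3 + 6)) = -9 + 29*(9/9) = -9 + 29*(9*(⅑)) = -9 + 29*1 = -9 + 29 = 20)
(d - 124)² = (20 - 124)² = (-104)² = 10816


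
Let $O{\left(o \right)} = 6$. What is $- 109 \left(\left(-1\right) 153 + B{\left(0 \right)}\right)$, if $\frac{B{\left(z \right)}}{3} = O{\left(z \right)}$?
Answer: $14715$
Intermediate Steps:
$B{\left(z \right)} = 18$ ($B{\left(z \right)} = 3 \cdot 6 = 18$)
$- 109 \left(\left(-1\right) 153 + B{\left(0 \right)}\right) = - 109 \left(\left(-1\right) 153 + 18\right) = - 109 \left(-153 + 18\right) = \left(-109\right) \left(-135\right) = 14715$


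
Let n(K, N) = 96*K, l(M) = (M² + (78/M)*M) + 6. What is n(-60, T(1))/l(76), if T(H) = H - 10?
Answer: -288/293 ≈ -0.98293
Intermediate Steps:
T(H) = -10 + H
l(M) = 84 + M² (l(M) = (M² + 78) + 6 = (78 + M²) + 6 = 84 + M²)
n(-60, T(1))/l(76) = (96*(-60))/(84 + 76²) = -5760/(84 + 5776) = -5760/5860 = -5760*1/5860 = -288/293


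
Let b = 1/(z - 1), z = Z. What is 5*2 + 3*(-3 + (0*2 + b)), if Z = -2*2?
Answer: ⅖ ≈ 0.40000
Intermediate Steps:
Z = -4
z = -4
b = -⅕ (b = 1/(-4 - 1) = 1/(-5) = -⅕ ≈ -0.20000)
5*2 + 3*(-3 + (0*2 + b)) = 5*2 + 3*(-3 + (0*2 - ⅕)) = 10 + 3*(-3 + (0 - ⅕)) = 10 + 3*(-3 - ⅕) = 10 + 3*(-16/5) = 10 - 48/5 = ⅖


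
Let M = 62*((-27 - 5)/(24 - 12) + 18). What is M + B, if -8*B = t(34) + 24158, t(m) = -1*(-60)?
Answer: -24919/12 ≈ -2076.6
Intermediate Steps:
t(m) = 60
B = -12109/4 (B = -(60 + 24158)/8 = -1/8*24218 = -12109/4 ≈ -3027.3)
M = 2852/3 (M = 62*(-32/12 + 18) = 62*(-32*1/12 + 18) = 62*(-8/3 + 18) = 62*(46/3) = 2852/3 ≈ 950.67)
M + B = 2852/3 - 12109/4 = -24919/12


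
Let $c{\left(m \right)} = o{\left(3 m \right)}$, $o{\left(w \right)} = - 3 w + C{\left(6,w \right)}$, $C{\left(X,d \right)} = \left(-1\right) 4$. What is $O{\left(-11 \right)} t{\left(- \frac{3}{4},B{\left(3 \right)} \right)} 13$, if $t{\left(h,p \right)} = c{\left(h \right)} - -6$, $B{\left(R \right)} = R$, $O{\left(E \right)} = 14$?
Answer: $\frac{3185}{2} \approx 1592.5$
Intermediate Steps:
$C{\left(X,d \right)} = -4$
$o{\left(w \right)} = -4 - 3 w$ ($o{\left(w \right)} = - 3 w - 4 = -4 - 3 w$)
$c{\left(m \right)} = -4 - 9 m$ ($c{\left(m \right)} = -4 - 3 \cdot 3 m = -4 - 9 m$)
$t{\left(h,p \right)} = 2 - 9 h$ ($t{\left(h,p \right)} = \left(-4 - 9 h\right) - -6 = \left(-4 - 9 h\right) + 6 = 2 - 9 h$)
$O{\left(-11 \right)} t{\left(- \frac{3}{4},B{\left(3 \right)} \right)} 13 = 14 \left(2 - 9 \left(- \frac{3}{4}\right)\right) 13 = 14 \left(2 - 9 \left(\left(-3\right) \frac{1}{4}\right)\right) 13 = 14 \left(2 - - \frac{27}{4}\right) 13 = 14 \left(2 + \frac{27}{4}\right) 13 = 14 \cdot \frac{35}{4} \cdot 13 = \frac{245}{2} \cdot 13 = \frac{3185}{2}$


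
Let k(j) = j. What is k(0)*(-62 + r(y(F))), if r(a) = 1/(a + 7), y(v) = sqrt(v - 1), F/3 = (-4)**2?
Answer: 0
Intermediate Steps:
F = 48 (F = 3*(-4)**2 = 3*16 = 48)
y(v) = sqrt(-1 + v)
r(a) = 1/(7 + a)
k(0)*(-62 + r(y(F))) = 0*(-62 + 1/(7 + sqrt(-1 + 48))) = 0*(-62 + 1/(7 + sqrt(47))) = 0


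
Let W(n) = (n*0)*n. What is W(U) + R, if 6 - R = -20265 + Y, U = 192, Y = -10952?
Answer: 31223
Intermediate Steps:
W(n) = 0 (W(n) = 0*n = 0)
R = 31223 (R = 6 - (-20265 - 10952) = 6 - 1*(-31217) = 6 + 31217 = 31223)
W(U) + R = 0 + 31223 = 31223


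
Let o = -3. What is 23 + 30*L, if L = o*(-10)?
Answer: 923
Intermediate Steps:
L = 30 (L = -3*(-10) = 30)
23 + 30*L = 23 + 30*30 = 23 + 900 = 923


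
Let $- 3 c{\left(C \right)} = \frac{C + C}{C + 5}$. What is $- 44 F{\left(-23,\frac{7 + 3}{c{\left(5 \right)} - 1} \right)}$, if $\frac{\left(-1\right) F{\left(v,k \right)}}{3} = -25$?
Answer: $-3300$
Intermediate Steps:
$c{\left(C \right)} = - \frac{2 C}{3 \left(5 + C\right)}$ ($c{\left(C \right)} = - \frac{\left(C + C\right) \frac{1}{C + 5}}{3} = - \frac{2 C \frac{1}{5 + C}}{3} = - \frac{2 C}{3 \left(5 + C\right)}$)
$F{\left(v,k \right)} = 75$ ($F{\left(v,k \right)} = \left(-3\right) \left(-25\right) = 75$)
$- 44 F{\left(-23,\frac{7 + 3}{c{\left(5 \right)} - 1} \right)} = \left(-44\right) 75 = -3300$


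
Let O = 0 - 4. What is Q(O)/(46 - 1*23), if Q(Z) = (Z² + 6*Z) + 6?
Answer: -2/23 ≈ -0.086957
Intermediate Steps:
O = -4
Q(Z) = 6 + Z² + 6*Z
Q(O)/(46 - 1*23) = (6 + (-4)² + 6*(-4))/(46 - 1*23) = (6 + 16 - 24)/(46 - 23) = -2/23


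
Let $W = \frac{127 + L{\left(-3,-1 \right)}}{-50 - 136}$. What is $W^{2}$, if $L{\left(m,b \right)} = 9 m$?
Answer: $\frac{2500}{8649} \approx 0.28905$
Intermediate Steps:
$W = - \frac{50}{93}$ ($W = \frac{127 + 9 \left(-3\right)}{-50 - 136} = \frac{127 - 27}{-186} = 100 \left(- \frac{1}{186}\right) = - \frac{50}{93} \approx -0.53763$)
$W^{2} = \left(- \frac{50}{93}\right)^{2} = \frac{2500}{8649}$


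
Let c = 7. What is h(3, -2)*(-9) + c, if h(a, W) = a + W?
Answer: -2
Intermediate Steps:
h(a, W) = W + a
h(3, -2)*(-9) + c = (-2 + 3)*(-9) + 7 = 1*(-9) + 7 = -9 + 7 = -2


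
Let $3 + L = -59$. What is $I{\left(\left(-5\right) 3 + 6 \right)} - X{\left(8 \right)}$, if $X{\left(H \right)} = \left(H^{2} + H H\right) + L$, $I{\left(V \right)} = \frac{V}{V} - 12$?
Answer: $-77$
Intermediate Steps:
$L = -62$ ($L = -3 - 59 = -62$)
$I{\left(V \right)} = -11$ ($I{\left(V \right)} = 1 - 12 = -11$)
$X{\left(H \right)} = -62 + 2 H^{2}$ ($X{\left(H \right)} = \left(H^{2} + H H\right) - 62 = \left(H^{2} + H^{2}\right) - 62 = 2 H^{2} - 62 = -62 + 2 H^{2}$)
$I{\left(\left(-5\right) 3 + 6 \right)} - X{\left(8 \right)} = -11 - \left(-62 + 2 \cdot 8^{2}\right) = -11 - \left(-62 + 2 \cdot 64\right) = -11 - \left(-62 + 128\right) = -11 - 66 = -77$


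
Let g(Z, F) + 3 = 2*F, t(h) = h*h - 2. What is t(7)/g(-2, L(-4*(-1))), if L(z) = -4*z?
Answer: -47/35 ≈ -1.3429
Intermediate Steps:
t(h) = -2 + h² (t(h) = h² - 2 = -2 + h²)
g(Z, F) = -3 + 2*F
t(7)/g(-2, L(-4*(-1))) = (-2 + 7²)/(-3 + 2*(-(-16)*(-1))) = (-2 + 49)/(-3 + 2*(-4*4)) = 47/(-3 + 2*(-16)) = 47/(-3 - 32) = 47/(-35) = 47*(-1/35) = -47/35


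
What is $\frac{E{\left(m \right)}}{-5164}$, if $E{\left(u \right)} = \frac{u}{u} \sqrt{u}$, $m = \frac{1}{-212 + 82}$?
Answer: $- \frac{i \sqrt{130}}{671320} \approx - 1.6984 \cdot 10^{-5} i$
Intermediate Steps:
$m = - \frac{1}{130}$ ($m = \frac{1}{-130} = - \frac{1}{130} \approx -0.0076923$)
$E{\left(u \right)} = \sqrt{u}$ ($E{\left(u \right)} = 1 \sqrt{u} = \sqrt{u}$)
$\frac{E{\left(m \right)}}{-5164} = \frac{\sqrt{- \frac{1}{130}}}{-5164} = \frac{i \sqrt{130}}{130} \left(- \frac{1}{5164}\right) = - \frac{i \sqrt{130}}{671320}$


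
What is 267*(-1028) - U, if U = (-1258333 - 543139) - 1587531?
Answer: 3114527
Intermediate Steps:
U = -3389003 (U = -1801472 - 1587531 = -3389003)
267*(-1028) - U = 267*(-1028) - 1*(-3389003) = -274476 + 3389003 = 3114527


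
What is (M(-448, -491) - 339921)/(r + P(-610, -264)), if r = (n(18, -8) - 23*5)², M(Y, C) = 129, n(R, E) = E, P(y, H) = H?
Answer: -113264/4955 ≈ -22.859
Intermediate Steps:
r = 15129 (r = (-8 - 23*5)² = (-8 - 115)² = (-123)² = 15129)
(M(-448, -491) - 339921)/(r + P(-610, -264)) = (129 - 339921)/(15129 - 264) = -339792/14865 = -339792*1/14865 = -113264/4955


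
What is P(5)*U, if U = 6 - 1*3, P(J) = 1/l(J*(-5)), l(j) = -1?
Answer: -3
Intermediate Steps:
P(J) = -1 (P(J) = 1/(-1) = -1)
U = 3 (U = 6 - 3 = 3)
P(5)*U = -1*3 = -3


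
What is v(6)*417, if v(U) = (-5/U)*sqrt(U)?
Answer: -695*sqrt(6)/2 ≈ -851.20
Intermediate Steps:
v(U) = -5/sqrt(U)
v(6)*417 = -5*sqrt(6)/6*417 = -695*sqrt(6)/2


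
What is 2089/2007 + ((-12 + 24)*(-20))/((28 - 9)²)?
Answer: 272449/724527 ≈ 0.37604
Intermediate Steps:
2089/2007 + ((-12 + 24)*(-20))/((28 - 9)²) = 2089*(1/2007) + (12*(-20))/(19²) = 2089/2007 - 240/361 = 272449/724527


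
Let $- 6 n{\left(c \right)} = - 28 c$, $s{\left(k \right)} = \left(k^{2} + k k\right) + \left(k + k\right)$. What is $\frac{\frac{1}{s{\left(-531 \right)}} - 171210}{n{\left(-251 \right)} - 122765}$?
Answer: $\frac{96367260599}{69758804580} \approx 1.3814$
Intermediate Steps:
$s{\left(k \right)} = 2 k + 2 k^{2}$ ($s{\left(k \right)} = \left(k^{2} + k^{2}\right) + 2 k = 2 k^{2} + 2 k = 2 k + 2 k^{2}$)
$n{\left(c \right)} = \frac{14 c}{3}$ ($n{\left(c \right)} = - \frac{\left(-28\right) c}{6} = \frac{14 c}{3}$)
$\frac{\frac{1}{s{\left(-531 \right)}} - 171210}{n{\left(-251 \right)} - 122765} = \frac{\frac{1}{2 \left(-531\right) \left(1 - 531\right)} - 171210}{\frac{14}{3} \left(-251\right) - 122765} = \frac{\frac{1}{2 \left(-531\right) \left(-530\right)} - 171210}{- \frac{3514}{3} - 122765} = \frac{\frac{1}{562860} - 171210}{- \frac{371809}{3}} = \left(\frac{1}{562860} - 171210\right) \left(- \frac{3}{371809}\right) = \left(- \frac{96367260599}{562860}\right) \left(- \frac{3}{371809}\right) = \frac{96367260599}{69758804580}$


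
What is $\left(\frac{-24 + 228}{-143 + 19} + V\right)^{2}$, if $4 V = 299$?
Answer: $\frac{82174225}{15376} \approx 5344.3$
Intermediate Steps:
$V = \frac{299}{4}$ ($V = \frac{1}{4} \cdot 299 = \frac{299}{4} \approx 74.75$)
$\left(\frac{-24 + 228}{-143 + 19} + V\right)^{2} = \left(\frac{-24 + 228}{-143 + 19} + \frac{299}{4}\right)^{2} = \left(\frac{204}{-124} + \frac{299}{4}\right)^{2} = \left(204 \left(- \frac{1}{124}\right) + \frac{299}{4}\right)^{2} = \left(- \frac{51}{31} + \frac{299}{4}\right)^{2} = \left(\frac{9065}{124}\right)^{2} = \frac{82174225}{15376}$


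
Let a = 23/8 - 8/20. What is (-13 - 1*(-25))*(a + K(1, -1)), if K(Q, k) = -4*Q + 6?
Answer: 537/10 ≈ 53.700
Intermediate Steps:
a = 99/40 (a = 23*(⅛) - 8*1/20 = 23/8 - ⅖ = 99/40 ≈ 2.4750)
K(Q, k) = 6 - 4*Q
(-13 - 1*(-25))*(a + K(1, -1)) = (-13 - 1*(-25))*(99/40 + (6 - 4*1)) = (-13 + 25)*(99/40 + (6 - 4)) = 12*(99/40 + 2) = 12*(179/40) = 537/10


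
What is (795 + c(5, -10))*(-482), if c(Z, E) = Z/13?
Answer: -4983880/13 ≈ -3.8338e+5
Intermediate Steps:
c(Z, E) = Z/13 (c(Z, E) = Z*(1/13) = Z/13)
(795 + c(5, -10))*(-482) = (795 + (1/13)*5)*(-482) = (795 + 5/13)*(-482) = (10340/13)*(-482) = -4983880/13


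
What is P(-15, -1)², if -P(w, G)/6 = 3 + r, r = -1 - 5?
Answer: 324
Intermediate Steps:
r = -6
P(w, G) = 18 (P(w, G) = -6*(3 - 6) = -6*(-3) = 18)
P(-15, -1)² = 18² = 324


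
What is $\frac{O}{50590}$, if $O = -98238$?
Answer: $- \frac{49119}{25295} \approx -1.9418$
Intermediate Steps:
$\frac{O}{50590} = - \frac{98238}{50590} = \left(-98238\right) \frac{1}{50590} = - \frac{49119}{25295}$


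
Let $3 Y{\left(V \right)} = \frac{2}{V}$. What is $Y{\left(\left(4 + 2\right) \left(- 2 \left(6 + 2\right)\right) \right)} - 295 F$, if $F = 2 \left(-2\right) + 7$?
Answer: $- \frac{127441}{144} \approx -885.01$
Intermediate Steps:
$Y{\left(V \right)} = \frac{2}{3 V}$ ($Y{\left(V \right)} = \frac{2 \frac{1}{V}}{3} = \frac{2}{3 V}$)
$F = 3$ ($F = -4 + 7 = 3$)
$Y{\left(\left(4 + 2\right) \left(- 2 \left(6 + 2\right)\right) \right)} - 295 F = \frac{2}{3 \left(4 + 2\right) \left(- 2 \left(6 + 2\right)\right)} - 885 = \frac{2}{3 \cdot 6 \left(\left(-2\right) 8\right)} - 885 = \frac{2}{3 \cdot 6 \left(-16\right)} - 885 = \frac{2}{3 \left(-96\right)} - 885 = \frac{2}{3} \left(- \frac{1}{96}\right) - 885 = - \frac{1}{144} - 885 = - \frac{127441}{144}$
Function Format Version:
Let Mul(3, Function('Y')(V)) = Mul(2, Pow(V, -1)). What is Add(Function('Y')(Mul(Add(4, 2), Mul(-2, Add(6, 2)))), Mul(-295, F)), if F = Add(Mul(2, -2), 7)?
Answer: Rational(-127441, 144) ≈ -885.01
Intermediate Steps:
Function('Y')(V) = Mul(Rational(2, 3), Pow(V, -1)) (Function('Y')(V) = Mul(Rational(1, 3), Mul(2, Pow(V, -1))) = Mul(Rational(2, 3), Pow(V, -1)))
F = 3 (F = Add(-4, 7) = 3)
Add(Function('Y')(Mul(Add(4, 2), Mul(-2, Add(6, 2)))), Mul(-295, F)) = Add(Mul(Rational(2, 3), Pow(Mul(Add(4, 2), Mul(-2, Add(6, 2))), -1)), Mul(-295, 3)) = Add(Mul(Rational(2, 3), Pow(Mul(6, Mul(-2, 8)), -1)), -885) = Add(Mul(Rational(2, 3), Pow(Mul(6, -16), -1)), -885) = Add(Mul(Rational(2, 3), Pow(-96, -1)), -885) = Add(Mul(Rational(2, 3), Rational(-1, 96)), -885) = Add(Rational(-1, 144), -885) = Rational(-127441, 144)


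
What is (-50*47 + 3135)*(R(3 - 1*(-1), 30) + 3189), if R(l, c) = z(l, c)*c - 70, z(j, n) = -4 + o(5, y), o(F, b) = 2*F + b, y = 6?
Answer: 2731015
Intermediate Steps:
o(F, b) = b + 2*F
z(j, n) = 12 (z(j, n) = -4 + (6 + 2*5) = -4 + (6 + 10) = -4 + 16 = 12)
R(l, c) = -70 + 12*c (R(l, c) = 12*c - 70 = -70 + 12*c)
(-50*47 + 3135)*(R(3 - 1*(-1), 30) + 3189) = (-50*47 + 3135)*((-70 + 12*30) + 3189) = (-2350 + 3135)*((-70 + 360) + 3189) = 785*(290 + 3189) = 785*3479 = 2731015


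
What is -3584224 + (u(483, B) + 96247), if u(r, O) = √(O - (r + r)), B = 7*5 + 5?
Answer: -3487977 + I*√926 ≈ -3.488e+6 + 30.43*I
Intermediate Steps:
B = 40 (B = 35 + 5 = 40)
u(r, O) = √(O - 2*r)
-3584224 + (u(483, B) + 96247) = -3584224 + (√(40 - 2*483) + 96247) = -3584224 + (√(40 - 966) + 96247) = -3584224 + (√(-926) + 96247) = -3584224 + (I*√926 + 96247) = -3584224 + (96247 + I*√926) = -3487977 + I*√926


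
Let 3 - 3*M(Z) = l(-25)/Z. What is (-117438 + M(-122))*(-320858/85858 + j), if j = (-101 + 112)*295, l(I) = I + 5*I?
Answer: -996784629016032/2618669 ≈ -3.8065e+8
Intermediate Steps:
l(I) = 6*I
j = 3245 (j = 11*295 = 3245)
M(Z) = 1 + 50/Z (M(Z) = 1 - 6*(-25)/(3*Z) = 1 - (-50)/Z = 1 + 50/Z)
(-117438 + M(-122))*(-320858/85858 + j) = (-117438 + (50 - 122)/(-122))*(-320858/85858 + 3245) = (-117438 - 1/122*(-72))*(-320858*1/85858 + 3245) = (-117438 + 36/61)*(-160429/42929 + 3245) = -7163682/61*139144176/42929 = -996784629016032/2618669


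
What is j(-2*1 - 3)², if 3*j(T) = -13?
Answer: 169/9 ≈ 18.778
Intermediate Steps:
j(T) = -13/3 (j(T) = (⅓)*(-13) = -13/3)
j(-2*1 - 3)² = (-13/3)² = 169/9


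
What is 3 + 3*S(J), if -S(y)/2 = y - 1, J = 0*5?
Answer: 9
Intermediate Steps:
J = 0
S(y) = 2 - 2*y (S(y) = -2*(y - 1) = -2*(-1 + y) = 2 - 2*y)
3 + 3*S(J) = 3 + 3*(2 - 2*0) = 3 + 3*(2 + 0) = 3 + 3*2 = 3 + 6 = 9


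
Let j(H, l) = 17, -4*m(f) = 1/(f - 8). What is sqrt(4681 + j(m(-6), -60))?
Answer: 9*sqrt(58) ≈ 68.542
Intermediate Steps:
m(f) = -1/(4*(-8 + f)) (m(f) = -1/(4*(f - 8)) = -1/(4*(-8 + f)))
sqrt(4681 + j(m(-6), -60)) = sqrt(4681 + 17) = sqrt(4698) = 9*sqrt(58)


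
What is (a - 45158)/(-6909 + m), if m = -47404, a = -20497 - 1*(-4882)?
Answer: 60773/54313 ≈ 1.1189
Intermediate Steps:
a = -15615 (a = -20497 + 4882 = -15615)
(a - 45158)/(-6909 + m) = (-15615 - 45158)/(-6909 - 47404) = -60773/(-54313) = -60773*(-1/54313) = 60773/54313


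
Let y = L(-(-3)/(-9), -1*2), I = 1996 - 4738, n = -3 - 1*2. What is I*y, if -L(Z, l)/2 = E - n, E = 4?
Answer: 49356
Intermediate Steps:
n = -5 (n = -3 - 2 = -5)
I = -2742
L(Z, l) = -18 (L(Z, l) = -2*(4 - 1*(-5)) = -2*(4 + 5) = -2*9 = -18)
y = -18
I*y = -2742*(-18) = 49356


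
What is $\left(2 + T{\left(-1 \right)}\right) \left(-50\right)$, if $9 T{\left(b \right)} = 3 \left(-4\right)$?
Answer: $- \frac{100}{3} \approx -33.333$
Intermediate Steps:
$T{\left(b \right)} = - \frac{4}{3}$ ($T{\left(b \right)} = \frac{3 \left(-4\right)}{9} = \frac{1}{9} \left(-12\right) = - \frac{4}{3}$)
$\left(2 + T{\left(-1 \right)}\right) \left(-50\right) = \left(2 - \frac{4}{3}\right) \left(-50\right) = \frac{2}{3} \left(-50\right) = - \frac{100}{3}$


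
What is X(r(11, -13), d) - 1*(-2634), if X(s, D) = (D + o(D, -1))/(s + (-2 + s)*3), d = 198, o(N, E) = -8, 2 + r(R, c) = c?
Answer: 86827/33 ≈ 2631.1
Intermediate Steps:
r(R, c) = -2 + c
X(s, D) = (-8 + D)/(-6 + 4*s) (X(s, D) = (D - 8)/(s + (-2 + s)*3) = (-8 + D)/(s + (-6 + 3*s)) = (-8 + D)/(-6 + 4*s))
X(r(11, -13), d) - 1*(-2634) = (-8 + 198)/(2*(-3 + 2*(-2 - 13))) - 1*(-2634) = (1/2)*190/(-3 + 2*(-15)) + 2634 = (1/2)*190/(-3 - 30) + 2634 = (1/2)*190/(-33) + 2634 = (1/2)*(-1/33)*190 + 2634 = -95/33 + 2634 = 86827/33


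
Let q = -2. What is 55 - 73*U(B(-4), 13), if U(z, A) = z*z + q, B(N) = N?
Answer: -967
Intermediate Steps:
U(z, A) = -2 + z² (U(z, A) = z*z - 2 = z² - 2 = -2 + z²)
55 - 73*U(B(-4), 13) = 55 - 73*(-2 + (-4)²) = 55 - 73*(-2 + 16) = 55 - 73*14 = 55 - 1022 = -967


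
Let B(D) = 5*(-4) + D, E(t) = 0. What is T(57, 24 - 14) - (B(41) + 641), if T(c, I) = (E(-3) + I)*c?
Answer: -92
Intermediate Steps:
T(c, I) = I*c (T(c, I) = (0 + I)*c = I*c)
B(D) = -20 + D
T(57, 24 - 14) - (B(41) + 641) = (24 - 14)*57 - ((-20 + 41) + 641) = 10*57 - (21 + 641) = 570 - 1*662 = 570 - 662 = -92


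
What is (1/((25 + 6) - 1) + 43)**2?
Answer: 1666681/900 ≈ 1851.9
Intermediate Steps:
(1/((25 + 6) - 1) + 43)**2 = (1/(31 - 1) + 43)**2 = (1/30 + 43)**2 = (1291/30)**2 = 1666681/900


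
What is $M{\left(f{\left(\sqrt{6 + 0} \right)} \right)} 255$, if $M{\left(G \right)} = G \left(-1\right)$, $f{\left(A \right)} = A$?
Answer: $- 255 \sqrt{6} \approx -624.62$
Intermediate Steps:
$M{\left(G \right)} = - G$
$M{\left(f{\left(\sqrt{6 + 0} \right)} \right)} 255 = - \sqrt{6 + 0} \cdot 255 = - \sqrt{6} \cdot 255 = - 255 \sqrt{6}$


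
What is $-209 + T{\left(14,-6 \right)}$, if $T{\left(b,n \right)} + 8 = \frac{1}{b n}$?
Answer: $- \frac{18229}{84} \approx -217.01$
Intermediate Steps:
$T{\left(b,n \right)} = -8 + \frac{1}{b n}$
$-209 + T{\left(14,-6 \right)} = -209 - \left(8 - \frac{1}{14 \left(-6\right)}\right) = -209 + \left(-8 + \frac{1}{14} \left(- \frac{1}{6}\right)\right) = -209 - \frac{673}{84} = - \frac{18229}{84}$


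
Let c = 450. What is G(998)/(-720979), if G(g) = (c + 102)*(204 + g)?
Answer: -663504/720979 ≈ -0.92028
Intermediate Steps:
G(g) = 112608 + 552*g (G(g) = (450 + 102)*(204 + g) = 552*(204 + g) = 112608 + 552*g)
G(998)/(-720979) = (112608 + 552*998)/(-720979) = (112608 + 550896)*(-1/720979) = 663504*(-1/720979) = -663504/720979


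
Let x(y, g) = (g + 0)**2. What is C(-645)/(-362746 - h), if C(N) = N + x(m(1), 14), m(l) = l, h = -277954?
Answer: 449/84792 ≈ 0.0052953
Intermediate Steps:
x(y, g) = g**2
C(N) = 196 + N (C(N) = N + 14**2 = N + 196 = 196 + N)
C(-645)/(-362746 - h) = (196 - 645)/(-362746 - 1*(-277954)) = -449/(-362746 + 277954) = -449/(-84792) = -449*(-1/84792) = 449/84792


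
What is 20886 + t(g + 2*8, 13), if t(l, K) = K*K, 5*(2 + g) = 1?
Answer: 21055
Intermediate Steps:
g = -9/5 (g = -2 + (⅕)*1 = -2 + ⅕ = -9/5 ≈ -1.8000)
t(l, K) = K²
20886 + t(g + 2*8, 13) = 20886 + 13² = 20886 + 169 = 21055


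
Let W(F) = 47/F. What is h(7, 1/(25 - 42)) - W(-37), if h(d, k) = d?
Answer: 306/37 ≈ 8.2703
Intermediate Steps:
h(7, 1/(25 - 42)) - W(-37) = 7 - 47/(-37) = 7 - 47*(-1)/37 = 7 - 1*(-47/37) = 7 + 47/37 = 306/37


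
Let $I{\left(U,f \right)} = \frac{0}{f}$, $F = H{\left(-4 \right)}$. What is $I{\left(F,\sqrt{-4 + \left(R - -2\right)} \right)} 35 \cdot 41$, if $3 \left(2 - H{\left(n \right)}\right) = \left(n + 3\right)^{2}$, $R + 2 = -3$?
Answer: $0$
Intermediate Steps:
$R = -5$ ($R = -2 - 3 = -5$)
$H{\left(n \right)} = 2 - \frac{\left(3 + n\right)^{2}}{3}$ ($H{\left(n \right)} = 2 - \frac{\left(n + 3\right)^{2}}{3} = 2 - \frac{\left(3 + n\right)^{2}}{3}$)
$F = \frac{5}{3}$ ($F = 2 - \frac{\left(3 - 4\right)^{2}}{3} = 2 - \frac{\left(-1\right)^{2}}{3} = 2 - \frac{1}{3} = \frac{5}{3} \approx 1.6667$)
$I{\left(U,f \right)} = 0$
$I{\left(F,\sqrt{-4 + \left(R - -2\right)} \right)} 35 \cdot 41 = 0 \cdot 35 \cdot 41 = 0 \cdot 41 = 0$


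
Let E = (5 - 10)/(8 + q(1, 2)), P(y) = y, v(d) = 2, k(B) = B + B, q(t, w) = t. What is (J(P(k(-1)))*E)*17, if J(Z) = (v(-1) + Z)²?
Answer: 0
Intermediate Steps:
k(B) = 2*B
J(Z) = (2 + Z)²
E = -5/9 (E = (5 - 10)/(8 + 1) = -5/9 ≈ -0.55556)
(J(P(k(-1)))*E)*17 = ((2 + 2*(-1))²*(-5/9))*17 = ((2 - 2)²*(-5/9))*17 = (0²*(-5/9))*17 = (0*(-5/9))*17 = 0*17 = 0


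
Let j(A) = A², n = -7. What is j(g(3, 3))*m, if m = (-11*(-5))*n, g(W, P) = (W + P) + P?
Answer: -31185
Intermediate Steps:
g(W, P) = W + 2*P (g(W, P) = (P + W) + P = W + 2*P)
m = -385 (m = -11*(-5)*(-7) = 55*(-7) = -385)
j(g(3, 3))*m = (3 + 2*3)²*(-385) = (3 + 6)²*(-385) = 9²*(-385) = 81*(-385) = -31185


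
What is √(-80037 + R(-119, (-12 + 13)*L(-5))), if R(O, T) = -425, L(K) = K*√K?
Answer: I*√80462 ≈ 283.66*I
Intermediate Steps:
L(K) = K^(3/2)
√(-80037 + R(-119, (-12 + 13)*L(-5))) = √(-80037 - 425) = √(-80462) = I*√80462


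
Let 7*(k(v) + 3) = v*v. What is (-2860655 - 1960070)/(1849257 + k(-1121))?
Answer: -33745075/14201419 ≈ -2.3762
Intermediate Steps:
k(v) = -3 + v²/7 (k(v) = -3 + (v*v)/7 = -3 + v²/7)
(-2860655 - 1960070)/(1849257 + k(-1121)) = (-2860655 - 1960070)/(1849257 + (-3 + (⅐)*(-1121)²)) = -4820725/(1849257 + (-3 + (⅐)*1256641)) = -4820725/(1849257 + (-3 + 1256641/7)) = -4820725/(1849257 + 1256620/7) = -4820725/14201419/7 = -4820725*7/14201419 = -33745075/14201419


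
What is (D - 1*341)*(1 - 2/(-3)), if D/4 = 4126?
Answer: 80815/3 ≈ 26938.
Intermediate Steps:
D = 16504 (D = 4*4126 = 16504)
(D - 1*341)*(1 - 2/(-3)) = (16504 - 1*341)*(1 - 2/(-3)) = (16504 - 341)*(1 - 2*(-1/3)) = 16163*(1 + 2/3) = 16163*(5/3) = 80815/3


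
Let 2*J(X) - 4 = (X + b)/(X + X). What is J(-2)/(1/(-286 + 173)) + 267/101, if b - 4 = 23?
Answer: 104853/808 ≈ 129.77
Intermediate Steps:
b = 27 (b = 4 + 23 = 27)
J(X) = 2 + (27 + X)/(4*X) (J(X) = 2 + ((X + 27)/(X + X))/2 = 2 + ((27 + X)/((2*X)))/2 = 2 + ((27 + X)*(1/(2*X)))/2 = 2 + ((27 + X)/(2*X))/2 = 2 + (27 + X)/(4*X))
J(-2)/(1/(-286 + 173)) + 267/101 = ((9/4)*(3 - 2)/(-2))/(1/(-286 + 173)) + 267/101 = ((9/4)*(-1/2)*1)/(1/(-113)) + 267*(1/101) = -9/(8*(-1/113)) + 267/101 = -9/8*(-113) + 267/101 = 1017/8 + 267/101 = 104853/808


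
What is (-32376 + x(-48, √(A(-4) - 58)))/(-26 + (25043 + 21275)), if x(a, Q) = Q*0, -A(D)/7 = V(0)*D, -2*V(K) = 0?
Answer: -114/163 ≈ -0.69939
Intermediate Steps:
V(K) = 0 (V(K) = -½*0 = 0)
A(D) = 0 (A(D) = -0*D = -7*0 = 0)
x(a, Q) = 0
(-32376 + x(-48, √(A(-4) - 58)))/(-26 + (25043 + 21275)) = (-32376 + 0)/(-26 + (25043 + 21275)) = -32376/(-26 + 46318) = -32376/46292 = -32376*1/46292 = -114/163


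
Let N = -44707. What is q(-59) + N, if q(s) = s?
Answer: -44766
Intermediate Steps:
q(-59) + N = -59 - 44707 = -44766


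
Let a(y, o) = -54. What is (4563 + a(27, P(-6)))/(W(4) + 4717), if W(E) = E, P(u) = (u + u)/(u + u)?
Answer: 4509/4721 ≈ 0.95509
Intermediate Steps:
P(u) = 1 (P(u) = (2*u)/((2*u)) = (2*u)*(1/(2*u)) = 1)
(4563 + a(27, P(-6)))/(W(4) + 4717) = (4563 - 54)/(4 + 4717) = 4509/4721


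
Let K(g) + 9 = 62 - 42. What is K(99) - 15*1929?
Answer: -28924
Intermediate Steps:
K(g) = 11 (K(g) = -9 + (62 - 42) = -9 + 20 = 11)
K(99) - 15*1929 = 11 - 15*1929 = 11 - 1*28935 = 11 - 28935 = -28924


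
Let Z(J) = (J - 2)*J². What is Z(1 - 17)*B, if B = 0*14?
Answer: 0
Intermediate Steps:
Z(J) = J²*(-2 + J) (Z(J) = (-2 + J)*J² = J²*(-2 + J))
B = 0
Z(1 - 17)*B = ((1 - 17)²*(-2 + (1 - 17)))*0 = ((-16)²*(-2 - 16))*0 = (256*(-18))*0 = -4608*0 = 0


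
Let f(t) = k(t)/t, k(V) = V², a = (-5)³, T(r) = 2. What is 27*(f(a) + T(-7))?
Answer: -3321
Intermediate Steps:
a = -125
f(t) = t (f(t) = t²/t = t)
27*(f(a) + T(-7)) = 27*(-125 + 2) = 27*(-123) = -3321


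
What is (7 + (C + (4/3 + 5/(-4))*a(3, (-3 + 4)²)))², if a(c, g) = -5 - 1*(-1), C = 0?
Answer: 400/9 ≈ 44.444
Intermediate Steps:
a(c, g) = -4 (a(c, g) = -5 + 1 = -4)
(7 + (C + (4/3 + 5/(-4))*a(3, (-3 + 4)²)))² = (7 + (0 + (4/3 + 5/(-4))*(-4)))² = (7 + (0 + (4*(⅓) + 5*(-¼))*(-4)))² = (7 + (0 + (4/3 - 5/4)*(-4)))² = (7 + (0 + (1/12)*(-4)))² = (7 + (0 - ⅓))² = (7 - ⅓)² = (20/3)² = 400/9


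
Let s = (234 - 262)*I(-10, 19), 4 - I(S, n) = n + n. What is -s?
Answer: -952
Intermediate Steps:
I(S, n) = 4 - 2*n (I(S, n) = 4 - (n + n) = 4 - 2*n)
s = 952 (s = (234 - 262)*(4 - 2*19) = -28*(4 - 38) = -28*(-34) = 952)
-s = -1*952 = -952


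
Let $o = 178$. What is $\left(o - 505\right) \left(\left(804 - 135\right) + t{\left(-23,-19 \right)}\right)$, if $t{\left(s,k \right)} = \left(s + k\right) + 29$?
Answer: $-214512$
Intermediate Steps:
$t{\left(s,k \right)} = 29 + k + s$ ($t{\left(s,k \right)} = \left(k + s\right) + 29 = 29 + k + s$)
$\left(o - 505\right) \left(\left(804 - 135\right) + t{\left(-23,-19 \right)}\right) = \left(178 - 505\right) \left(\left(804 - 135\right) - 13\right) = - 327 \left(\left(804 - 135\right) - 13\right) = - 327 \left(669 - 13\right) = \left(-327\right) 656 = -214512$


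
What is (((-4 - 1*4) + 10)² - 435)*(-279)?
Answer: 120249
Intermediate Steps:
(((-4 - 1*4) + 10)² - 435)*(-279) = (((-4 - 4) + 10)² - 435)*(-279) = ((-8 + 10)² - 435)*(-279) = (2² - 435)*(-279) = (4 - 435)*(-279) = -431*(-279) = 120249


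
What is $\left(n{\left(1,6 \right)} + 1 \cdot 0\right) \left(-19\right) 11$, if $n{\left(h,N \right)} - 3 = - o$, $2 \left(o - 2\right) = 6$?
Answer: $418$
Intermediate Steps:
$o = 5$ ($o = 2 + \frac{1}{2} \cdot 6 = 2 + 3 = 5$)
$n{\left(h,N \right)} = -2$ ($n{\left(h,N \right)} = 3 - 5 = -2$)
$\left(n{\left(1,6 \right)} + 1 \cdot 0\right) \left(-19\right) 11 = \left(-2 + 1 \cdot 0\right) \left(-19\right) 11 = \left(-2 + 0\right) \left(-19\right) 11 = \left(-2\right) \left(-19\right) 11 = 38 \cdot 11 = 418$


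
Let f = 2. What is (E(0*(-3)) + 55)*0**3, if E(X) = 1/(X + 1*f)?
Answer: 0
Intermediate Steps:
E(X) = 1/(2 + X) (E(X) = 1/(X + 1*2) = 1/(X + 2) = 1/(2 + X))
(E(0*(-3)) + 55)*0**3 = (1/(2 + 0*(-3)) + 55)*0**3 = (1/(2 + 0) + 55)*0 = (1/2 + 55)*0 = (111/2)*0 = 0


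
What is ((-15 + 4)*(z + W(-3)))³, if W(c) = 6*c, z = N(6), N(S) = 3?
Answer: 4492125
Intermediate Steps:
z = 3
((-15 + 4)*(z + W(-3)))³ = ((-15 + 4)*(3 + 6*(-3)))³ = (-11*(3 - 18))³ = (-11*(-15))³ = 165³ = 4492125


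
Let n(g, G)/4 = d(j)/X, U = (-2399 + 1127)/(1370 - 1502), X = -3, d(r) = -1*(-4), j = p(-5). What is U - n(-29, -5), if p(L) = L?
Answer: 494/33 ≈ 14.970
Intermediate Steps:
j = -5
d(r) = 4
U = 106/11 (U = -1272/(-132) = -1272*(-1/132) = 106/11 ≈ 9.6364)
n(g, G) = -16/3 (n(g, G) = 4*(4/(-3)) = 4*(4*(-⅓)) = 4*(-4/3) = -16/3)
U - n(-29, -5) = 106/11 - 1*(-16/3) = 106/11 + 16/3 = 494/33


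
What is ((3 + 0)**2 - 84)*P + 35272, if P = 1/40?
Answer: 282161/8 ≈ 35270.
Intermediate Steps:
P = 1/40 ≈ 0.025000
((3 + 0)**2 - 84)*P + 35272 = ((3 + 0)**2 - 84)*(1/40) + 35272 = (3**2 - 84)*(1/40) + 35272 = (9 - 84)*(1/40) + 35272 = -75*1/40 + 35272 = -15/8 + 35272 = 282161/8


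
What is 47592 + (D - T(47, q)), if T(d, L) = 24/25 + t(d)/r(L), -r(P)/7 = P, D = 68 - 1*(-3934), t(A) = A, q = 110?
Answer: 198633439/3850 ≈ 51593.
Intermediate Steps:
D = 4002 (D = 68 + 3934 = 4002)
r(P) = -7*P
T(d, L) = 24/25 - d/(7*L) (T(d, L) = 24/25 + d/((-7*L)) = 24*(1/25) + d*(-1/(7*L)) = 24/25 - d/(7*L))
47592 + (D - T(47, q)) = 47592 + (4002 - (24/25 - 1/7*47/110)) = 47592 + (4002 - (24/25 - 1/7*47*1/110)) = 47592 + (4002 - (24/25 - 47/770)) = 47592 + (4002 - 1*3461/3850) = 47592 + (4002 - 3461/3850) = 47592 + 15404239/3850 = 198633439/3850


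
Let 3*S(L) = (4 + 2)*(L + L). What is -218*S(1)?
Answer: -872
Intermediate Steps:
S(L) = 4*L (S(L) = ((4 + 2)*(L + L))/3 = (6*(2*L))/3 = (12*L)/3 = 4*L)
-218*S(1) = -872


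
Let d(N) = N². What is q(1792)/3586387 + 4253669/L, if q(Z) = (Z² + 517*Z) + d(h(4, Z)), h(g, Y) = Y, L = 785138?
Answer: 3003610869257/402258388058 ≈ 7.4669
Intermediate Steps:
q(Z) = 2*Z² + 517*Z (q(Z) = (Z² + 517*Z) + Z² = 2*Z² + 517*Z)
q(1792)/3586387 + 4253669/L = (1792*(517 + 2*1792))/3586387 + 4253669/785138 = (1792*(517 + 3584))*(1/3586387) + 4253669*(1/785138) = (1792*4101)*(1/3586387) + 4253669/785138 = 7348992*(1/3586387) + 4253669/785138 = 1049856/512341 + 4253669/785138 = 3003610869257/402258388058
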